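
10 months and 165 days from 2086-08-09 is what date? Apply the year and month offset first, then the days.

November 21, 2087

Counting forward 10 months and 165 days from August 9, 2086: first the month/year part, then the days.
month 8 + 10 = 18, which is month 6 of year 2087 → June 2087.
Day 9 is valid in June, giving June 9, 2087.
Now add 165 days from June 9, 2087.
June has 30 days, so 30 − 9 = 21 days remain after June 9, 2087; 165 − 21 = 144 left.
July 2087 has 31 days: 144 − 31 = 113 left.
August 2087 has 31 days: 113 − 31 = 82 left.
September 2087 has 30 days: 82 − 30 = 52 left.
October 2087 has 31 days: 52 − 31 = 21 left.
21 days into November 2087 → November 21, 2087.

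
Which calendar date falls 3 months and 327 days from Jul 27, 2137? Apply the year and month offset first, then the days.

September 19, 2138

Counting forward 3 months and 327 days from July 27, 2137: first the month/year part, then the days.
month 7 + 3 = 10 → October 2137.
Day 27 is valid in October, giving October 27, 2137.
Now add 327 days from October 27, 2137.
October has 31 days, so 31 − 27 = 4 days remain after October 27, 2137; 327 − 4 = 323 left.
November 2137 has 30 days: 323 − 30 = 293 left.
December 2137 has 31 days: 293 − 31 = 262 left.
January 2138 has 31 days: 262 − 31 = 231 left.
February 2138 has 28 days (2138 is not a leap year): 231 − 28 = 203 left.
March 2138 has 31 days: 203 − 31 = 172 left.
April 2138 has 30 days: 172 − 30 = 142 left.
May 2138 has 31 days: 142 − 31 = 111 left.
June 2138 has 30 days: 111 − 30 = 81 left.
July 2138 has 31 days: 81 − 31 = 50 left.
August 2138 has 31 days: 50 − 31 = 19 left.
19 days into September 2138 → September 19, 2138.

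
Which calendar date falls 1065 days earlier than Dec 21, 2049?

Going back 1065 days from December 21, 2049.
Going back 21 days from December 21, 2049 reaches the end of the previous month; 1065 − 21 = 1044 left.
November 2049 has 30 days: 1044 − 30 = 1014 left.
October 2049 has 31 days: 1014 − 31 = 983 left.
September 2049 has 30 days: 983 − 30 = 953 left.
August 2049 has 31 days: 953 − 31 = 922 left.
July 2049 has 31 days: 922 − 31 = 891 left.
June 2049 has 30 days: 891 − 30 = 861 left.
May 2049 has 31 days: 861 − 31 = 830 left.
April 2049 has 30 days: 830 − 30 = 800 left.
March 2049 has 31 days: 800 − 31 = 769 left.
February 2049 has 28 days (2049 is not a leap year): 769 − 28 = 741 left.
January 2049 has 31 days: 741 − 31 = 710 left.
December 2048 has 31 days: 710 − 31 = 679 left.
November 2048 has 30 days: 679 − 30 = 649 left.
October 2048 has 31 days: 649 − 31 = 618 left.
September 2048 has 30 days: 618 − 30 = 588 left.
August 2048 has 31 days: 588 − 31 = 557 left.
July 2048 has 31 days: 557 − 31 = 526 left.
June 2048 has 30 days: 526 − 30 = 496 left.
May 2048 has 31 days: 496 − 31 = 465 left.
April 2048 has 30 days: 465 − 30 = 435 left.
March 2048 has 31 days: 435 − 31 = 404 left.
February 2048 has 29 days (2048 is a leap year): 404 − 29 = 375 left.
January 2048 has 31 days: 375 − 31 = 344 left.
December 2047 has 31 days: 344 − 31 = 313 left.
November 2047 has 30 days: 313 − 30 = 283 left.
October 2047 has 31 days: 283 − 31 = 252 left.
September 2047 has 30 days: 252 − 30 = 222 left.
August 2047 has 31 days: 222 − 31 = 191 left.
July 2047 has 31 days: 191 − 31 = 160 left.
June 2047 has 30 days: 160 − 30 = 130 left.
May 2047 has 31 days: 130 − 31 = 99 left.
April 2047 has 30 days: 99 − 30 = 69 left.
March 2047 has 31 days: 69 − 31 = 38 left.
February 2047 has 28 days (2047 is not a leap year): 38 − 28 = 10 left.
January 2047 has 31 days; 31 − 10 = 21 → January 21, 2047.

January 21, 2047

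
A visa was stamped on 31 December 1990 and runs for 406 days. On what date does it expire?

Adding 406 days from December 31, 1990.
December has 31 days, so 31 − 31 = 0 days remain after December 31, 1990; 406 − 0 = 406 left.
January 1991 has 31 days: 406 − 31 = 375 left.
February 1991 has 28 days (1991 is not a leap year): 375 − 28 = 347 left.
March 1991 has 31 days: 347 − 31 = 316 left.
April 1991 has 30 days: 316 − 30 = 286 left.
May 1991 has 31 days: 286 − 31 = 255 left.
June 1991 has 30 days: 255 − 30 = 225 left.
July 1991 has 31 days: 225 − 31 = 194 left.
August 1991 has 31 days: 194 − 31 = 163 left.
September 1991 has 30 days: 163 − 30 = 133 left.
October 1991 has 31 days: 133 − 31 = 102 left.
November 1991 has 30 days: 102 − 30 = 72 left.
December 1991 has 31 days: 72 − 31 = 41 left.
January 1992 has 31 days: 41 − 31 = 10 left.
10 days into February 1992 → February 10, 1992.

February 10, 1992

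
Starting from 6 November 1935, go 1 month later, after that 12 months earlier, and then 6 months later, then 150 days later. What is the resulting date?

Adding 1 month from November 6, 1935:
month 11 + 1 = 12 → December 1935.
Day 6 is valid in December, giving December 6, 1935.
Counting back 12 months from December 6, 1935:
month 12 − 12 = 0, which is month 12 of year 1934 → December 1934.
Day 6 is valid in December, giving December 6, 1934.
Advancing 6 months from December 6, 1934:
month 12 + 6 = 18, which is month 6 of year 1935 → June 1935.
Day 6 is valid in June, giving June 6, 1935.
Adding 150 days from June 6, 1935:
June has 30 days, so 30 − 6 = 24 days remain after June 6, 1935; 150 − 24 = 126 left.
July 1935 has 31 days: 126 − 31 = 95 left.
August 1935 has 31 days: 95 − 31 = 64 left.
September 1935 has 30 days: 64 − 30 = 34 left.
October 1935 has 31 days: 34 − 31 = 3 left.
3 days into November 1935 → November 3, 1935.

November 3, 1935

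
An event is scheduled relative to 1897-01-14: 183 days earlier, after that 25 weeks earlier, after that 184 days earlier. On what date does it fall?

Subtracting 183 days from January 14, 1897:
Going back 14 days from January 14, 1897 reaches the end of the previous month; 183 − 14 = 169 left.
December 1896 has 31 days: 169 − 31 = 138 left.
November 1896 has 30 days: 138 − 30 = 108 left.
October 1896 has 31 days: 108 − 31 = 77 left.
September 1896 has 30 days: 77 − 30 = 47 left.
August 1896 has 31 days: 47 − 31 = 16 left.
July 1896 has 31 days; 31 − 16 = 15 → July 15, 1896.
Going back 25 weeks (= 175 days) from July 15, 1896:
Going back 15 days from July 15, 1896 reaches the end of the previous month; 175 − 15 = 160 left.
June 1896 has 30 days: 160 − 30 = 130 left.
May 1896 has 31 days: 130 − 31 = 99 left.
April 1896 has 30 days: 99 − 30 = 69 left.
March 1896 has 31 days: 69 − 31 = 38 left.
February 1896 has 29 days (1896 is a leap year): 38 − 29 = 9 left.
January 1896 has 31 days; 31 − 9 = 22 → January 22, 1896.
Subtracting 184 days from January 22, 1896:
Going back 22 days from January 22, 1896 reaches the end of the previous month; 184 − 22 = 162 left.
December 1895 has 31 days: 162 − 31 = 131 left.
November 1895 has 30 days: 131 − 30 = 101 left.
October 1895 has 31 days: 101 − 31 = 70 left.
September 1895 has 30 days: 70 − 30 = 40 left.
August 1895 has 31 days: 40 − 31 = 9 left.
July 1895 has 31 days; 31 − 9 = 22 → July 22, 1895.

July 22, 1895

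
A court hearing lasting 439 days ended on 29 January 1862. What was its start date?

November 16, 1860

Going back 439 days from January 29, 1862.
Going back 29 days from January 29, 1862 reaches the end of the previous month; 439 − 29 = 410 left.
December 1861 has 31 days: 410 − 31 = 379 left.
November 1861 has 30 days: 379 − 30 = 349 left.
October 1861 has 31 days: 349 − 31 = 318 left.
September 1861 has 30 days: 318 − 30 = 288 left.
August 1861 has 31 days: 288 − 31 = 257 left.
July 1861 has 31 days: 257 − 31 = 226 left.
June 1861 has 30 days: 226 − 30 = 196 left.
May 1861 has 31 days: 196 − 31 = 165 left.
April 1861 has 30 days: 165 − 30 = 135 left.
March 1861 has 31 days: 135 − 31 = 104 left.
February 1861 has 28 days (1861 is not a leap year): 104 − 28 = 76 left.
January 1861 has 31 days: 76 − 31 = 45 left.
December 1860 has 31 days: 45 − 31 = 14 left.
November 1860 has 30 days; 30 − 14 = 16 → November 16, 1860.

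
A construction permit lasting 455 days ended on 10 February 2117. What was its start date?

Subtracting 455 days from February 10, 2117.
Going back 10 days from February 10, 2117 reaches the end of the previous month; 455 − 10 = 445 left.
January 2117 has 31 days: 445 − 31 = 414 left.
December 2116 has 31 days: 414 − 31 = 383 left.
November 2116 has 30 days: 383 − 30 = 353 left.
October 2116 has 31 days: 353 − 31 = 322 left.
September 2116 has 30 days: 322 − 30 = 292 left.
August 2116 has 31 days: 292 − 31 = 261 left.
July 2116 has 31 days: 261 − 31 = 230 left.
June 2116 has 30 days: 230 − 30 = 200 left.
May 2116 has 31 days: 200 − 31 = 169 left.
April 2116 has 30 days: 169 − 30 = 139 left.
March 2116 has 31 days: 139 − 31 = 108 left.
February 2116 has 29 days (2116 is a leap year): 108 − 29 = 79 left.
January 2116 has 31 days: 79 − 31 = 48 left.
December 2115 has 31 days: 48 − 31 = 17 left.
November 2115 has 30 days; 30 − 17 = 13 → November 13, 2115.

November 13, 2115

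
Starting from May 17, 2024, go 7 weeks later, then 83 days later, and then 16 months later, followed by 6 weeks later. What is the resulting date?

Counting forward 7 weeks (= 49 days) from May 17, 2024:
May has 31 days, so 31 − 17 = 14 days remain after May 17, 2024; 49 − 14 = 35 left.
June 2024 has 30 days: 35 − 30 = 5 left.
5 days into July 2024 → July 5, 2024.
Counting forward 83 days from July 5, 2024:
July has 31 days, so 31 − 5 = 26 days remain after July 5, 2024; 83 − 26 = 57 left.
August 2024 has 31 days: 57 − 31 = 26 left.
26 days into September 2024 → September 26, 2024.
Counting forward 16 months from September 26, 2024:
month 9 + 16 = 25, which is month 1 of year 2026 → January 2026.
Day 26 is valid in January, giving January 26, 2026.
Counting forward 6 weeks (= 42 days) from January 26, 2026:
January has 31 days, so 31 − 26 = 5 days remain after January 26, 2026; 42 − 5 = 37 left.
February 2026 has 28 days (2026 is not a leap year): 37 − 28 = 9 left.
9 days into March 2026 → March 9, 2026.

March 9, 2026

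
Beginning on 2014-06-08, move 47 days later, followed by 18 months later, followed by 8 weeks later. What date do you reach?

March 21, 2016

Counting forward 47 days from June 8, 2014:
June has 30 days, so 30 − 8 = 22 days remain after June 8, 2014; 47 − 22 = 25 left.
25 days into July 2014 → July 25, 2014.
Adding 18 months from July 25, 2014:
month 7 + 18 = 25, which is month 1 of year 2016 → January 2016.
Day 25 is valid in January, giving January 25, 2016.
Advancing 8 weeks (= 56 days) from January 25, 2016:
January has 31 days, so 31 − 25 = 6 days remain after January 25, 2016; 56 − 6 = 50 left.
February 2016 has 29 days (2016 is a leap year): 50 − 29 = 21 left.
21 days into March 2016 → March 21, 2016.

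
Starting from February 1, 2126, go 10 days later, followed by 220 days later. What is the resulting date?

September 19, 2126

Adding 10 days from February 1, 2126:
February has 28 days; 1 + 10 = 11, still in February.
Advancing 220 days from February 11, 2126:
February has 28 days, so 28 − 11 = 17 days remain after February 11, 2126; 220 − 17 = 203 left.
March 2126 has 31 days: 203 − 31 = 172 left.
April 2126 has 30 days: 172 − 30 = 142 left.
May 2126 has 31 days: 142 − 31 = 111 left.
June 2126 has 30 days: 111 − 30 = 81 left.
July 2126 has 31 days: 81 − 31 = 50 left.
August 2126 has 31 days: 50 − 31 = 19 left.
19 days into September 2126 → September 19, 2126.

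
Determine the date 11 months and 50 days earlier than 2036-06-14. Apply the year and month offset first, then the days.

Going back 11 months and 50 days from June 14, 2036: first the month/year part, then the days.
month 6 − 11 = -5, which is month 7 of year 2035 → July 2035.
Day 14 is valid in July, giving July 14, 2035.
Now subtract 50 days from July 14, 2035.
Going back 14 days from July 14, 2035 reaches the end of the previous month; 50 − 14 = 36 left.
June 2035 has 30 days: 36 − 30 = 6 left.
May 2035 has 31 days; 31 − 6 = 25 → May 25, 2035.

May 25, 2035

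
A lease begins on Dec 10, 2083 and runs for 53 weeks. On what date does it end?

December 15, 2084

Advancing 53 weeks = 371 days from December 10, 2083.
December has 31 days, so 31 − 10 = 21 days remain after December 10, 2083; 371 − 21 = 350 left.
January 2084 has 31 days: 350 − 31 = 319 left.
February 2084 has 29 days (2084 is a leap year): 319 − 29 = 290 left.
March 2084 has 31 days: 290 − 31 = 259 left.
April 2084 has 30 days: 259 − 30 = 229 left.
May 2084 has 31 days: 229 − 31 = 198 left.
June 2084 has 30 days: 198 − 30 = 168 left.
July 2084 has 31 days: 168 − 31 = 137 left.
August 2084 has 31 days: 137 − 31 = 106 left.
September 2084 has 30 days: 106 − 30 = 76 left.
October 2084 has 31 days: 76 − 31 = 45 left.
November 2084 has 30 days: 45 − 30 = 15 left.
15 days into December 2084 → December 15, 2084.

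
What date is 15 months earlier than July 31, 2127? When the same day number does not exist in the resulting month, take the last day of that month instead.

Going back 15 months from July 31, 2127.
month 7 − 15 = -8, which is month 4 of year 2126 → April 2126.
April 2126 has only 30 days and the start was day 31, so the date clamps to April 30, 2126.

April 30, 2126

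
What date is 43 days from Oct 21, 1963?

December 3, 1963

Counting forward 43 days from October 21, 1963.
October has 31 days, so 31 − 21 = 10 days remain after October 21, 1963; 43 − 10 = 33 left.
November 1963 has 30 days: 33 − 30 = 3 left.
3 days into December 1963 → December 3, 1963.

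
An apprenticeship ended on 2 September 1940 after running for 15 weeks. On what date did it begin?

Going back 15 weeks = 105 days from September 2, 1940.
Going back 2 days from September 2, 1940 reaches the end of the previous month; 105 − 2 = 103 left.
August 1940 has 31 days: 103 − 31 = 72 left.
July 1940 has 31 days: 72 − 31 = 41 left.
June 1940 has 30 days: 41 − 30 = 11 left.
May 1940 has 31 days; 31 − 11 = 20 → May 20, 1940.

May 20, 1940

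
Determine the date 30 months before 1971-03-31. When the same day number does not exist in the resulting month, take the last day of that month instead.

Subtracting 30 months from March 31, 1971.
month 3 − 30 = -27, which is month 9 of year 1968 → September 1968.
September 1968 has only 30 days and the start was day 31, so the date clamps to September 30, 1968.

September 30, 1968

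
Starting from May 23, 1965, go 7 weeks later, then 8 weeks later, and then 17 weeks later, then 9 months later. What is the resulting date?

October 2, 1966

Advancing 7 weeks (= 49 days) from May 23, 1965:
May has 31 days, so 31 − 23 = 8 days remain after May 23, 1965; 49 − 8 = 41 left.
June 1965 has 30 days: 41 − 30 = 11 left.
11 days into July 1965 → July 11, 1965.
Adding 8 weeks (= 56 days) from July 11, 1965:
July has 31 days, so 31 − 11 = 20 days remain after July 11, 1965; 56 − 20 = 36 left.
August 1965 has 31 days: 36 − 31 = 5 left.
5 days into September 1965 → September 5, 1965.
Advancing 17 weeks (= 119 days) from September 5, 1965:
September has 30 days, so 30 − 5 = 25 days remain after September 5, 1965; 119 − 25 = 94 left.
October 1965 has 31 days: 94 − 31 = 63 left.
November 1965 has 30 days: 63 − 30 = 33 left.
December 1965 has 31 days: 33 − 31 = 2 left.
2 days into January 1966 → January 2, 1966.
Adding 9 months from January 2, 1966:
month 1 + 9 = 10 → October 1966.
Day 2 is valid in October, giving October 2, 1966.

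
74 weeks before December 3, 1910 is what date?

July 3, 1909

Counting back 74 weeks = 518 days from December 3, 1910.
Going back 3 days from December 3, 1910 reaches the end of the previous month; 518 − 3 = 515 left.
November 1910 has 30 days: 515 − 30 = 485 left.
October 1910 has 31 days: 485 − 31 = 454 left.
September 1910 has 30 days: 454 − 30 = 424 left.
August 1910 has 31 days: 424 − 31 = 393 left.
July 1910 has 31 days: 393 − 31 = 362 left.
June 1910 has 30 days: 362 − 30 = 332 left.
May 1910 has 31 days: 332 − 31 = 301 left.
April 1910 has 30 days: 301 − 30 = 271 left.
March 1910 has 31 days: 271 − 31 = 240 left.
February 1910 has 28 days (1910 is not a leap year): 240 − 28 = 212 left.
January 1910 has 31 days: 212 − 31 = 181 left.
December 1909 has 31 days: 181 − 31 = 150 left.
November 1909 has 30 days: 150 − 30 = 120 left.
October 1909 has 31 days: 120 − 31 = 89 left.
September 1909 has 30 days: 89 − 30 = 59 left.
August 1909 has 31 days: 59 − 31 = 28 left.
July 1909 has 31 days; 31 − 28 = 3 → July 3, 1909.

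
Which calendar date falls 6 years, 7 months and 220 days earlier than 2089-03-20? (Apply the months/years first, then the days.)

Going back 6 years, 7 months and 220 days from March 20, 2089: first the month/year part, then the days.
-6 years → 2083; month 3 − 7 = -4, which is month 8 of year 2082 → August 2082.
Day 20 is valid in August, giving August 20, 2082.
Now subtract 220 days from August 20, 2082.
Going back 20 days from August 20, 2082 reaches the end of the previous month; 220 − 20 = 200 left.
July 2082 has 31 days: 200 − 31 = 169 left.
June 2082 has 30 days: 169 − 30 = 139 left.
May 2082 has 31 days: 139 − 31 = 108 left.
April 2082 has 30 days: 108 − 30 = 78 left.
March 2082 has 31 days: 78 − 31 = 47 left.
February 2082 has 28 days (2082 is not a leap year): 47 − 28 = 19 left.
January 2082 has 31 days; 31 − 19 = 12 → January 12, 2082.

January 12, 2082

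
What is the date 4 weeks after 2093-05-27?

June 24, 2093

Advancing 4 weeks = 28 days from May 27, 2093.
May has 31 days, so 31 − 27 = 4 days remain after May 27, 2093; 28 − 4 = 24 left.
24 days into June 2093 → June 24, 2093.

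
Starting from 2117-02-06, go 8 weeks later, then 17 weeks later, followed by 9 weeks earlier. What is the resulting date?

Adding 8 weeks (= 56 days) from February 6, 2117:
February has 28 days, so 28 − 6 = 22 days remain after February 6, 2117; 56 − 22 = 34 left.
March 2117 has 31 days: 34 − 31 = 3 left.
3 days into April 2117 → April 3, 2117.
Counting forward 17 weeks (= 119 days) from April 3, 2117:
April has 30 days, so 30 − 3 = 27 days remain after April 3, 2117; 119 − 27 = 92 left.
May 2117 has 31 days: 92 − 31 = 61 left.
June 2117 has 30 days: 61 − 30 = 31 left.
31 days into July 2117 → July 31, 2117.
Counting back 9 weeks (= 63 days) from July 31, 2117:
Going back 31 days from July 31, 2117 reaches the end of the previous month; 63 − 31 = 32 left.
June 2117 has 30 days: 32 − 30 = 2 left.
May 2117 has 31 days; 31 − 2 = 29 → May 29, 2117.

May 29, 2117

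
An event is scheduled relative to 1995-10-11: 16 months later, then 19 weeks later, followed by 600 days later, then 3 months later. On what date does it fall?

May 14, 1999

Advancing 16 months from October 11, 1995:
month 10 + 16 = 26, which is month 2 of year 1997 → February 1997.
Day 11 is valid in February, giving February 11, 1997.
Counting forward 19 weeks (= 133 days) from February 11, 1997:
February has 28 days, so 28 − 11 = 17 days remain after February 11, 1997; 133 − 17 = 116 left.
March 1997 has 31 days: 116 − 31 = 85 left.
April 1997 has 30 days: 85 − 30 = 55 left.
May 1997 has 31 days: 55 − 31 = 24 left.
24 days into June 1997 → June 24, 1997.
Advancing 600 days from June 24, 1997:
June has 30 days, so 30 − 24 = 6 days remain after June 24, 1997; 600 − 6 = 594 left.
July 1997 has 31 days: 594 − 31 = 563 left.
August 1997 has 31 days: 563 − 31 = 532 left.
September 1997 has 30 days: 532 − 30 = 502 left.
October 1997 has 31 days: 502 − 31 = 471 left.
November 1997 has 30 days: 471 − 30 = 441 left.
December 1997 has 31 days: 441 − 31 = 410 left.
January 1998 has 31 days: 410 − 31 = 379 left.
February 1998 has 28 days (1998 is not a leap year): 379 − 28 = 351 left.
March 1998 has 31 days: 351 − 31 = 320 left.
April 1998 has 30 days: 320 − 30 = 290 left.
May 1998 has 31 days: 290 − 31 = 259 left.
June 1998 has 30 days: 259 − 30 = 229 left.
July 1998 has 31 days: 229 − 31 = 198 left.
August 1998 has 31 days: 198 − 31 = 167 left.
September 1998 has 30 days: 167 − 30 = 137 left.
October 1998 has 31 days: 137 − 31 = 106 left.
November 1998 has 30 days: 106 − 30 = 76 left.
December 1998 has 31 days: 76 − 31 = 45 left.
January 1999 has 31 days: 45 − 31 = 14 left.
14 days into February 1999 → February 14, 1999.
Advancing 3 months from February 14, 1999:
month 2 + 3 = 5 → May 1999.
Day 14 is valid in May, giving May 14, 1999.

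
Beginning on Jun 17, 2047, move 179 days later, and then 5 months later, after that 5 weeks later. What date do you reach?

Counting forward 179 days from June 17, 2047:
June has 30 days, so 30 − 17 = 13 days remain after June 17, 2047; 179 − 13 = 166 left.
July 2047 has 31 days: 166 − 31 = 135 left.
August 2047 has 31 days: 135 − 31 = 104 left.
September 2047 has 30 days: 104 − 30 = 74 left.
October 2047 has 31 days: 74 − 31 = 43 left.
November 2047 has 30 days: 43 − 30 = 13 left.
13 days into December 2047 → December 13, 2047.
Advancing 5 months from December 13, 2047:
month 12 + 5 = 17, which is month 5 of year 2048 → May 2048.
Day 13 is valid in May, giving May 13, 2048.
Advancing 5 weeks (= 35 days) from May 13, 2048:
May has 31 days, so 31 − 13 = 18 days remain after May 13, 2048; 35 − 18 = 17 left.
17 days into June 2048 → June 17, 2048.

June 17, 2048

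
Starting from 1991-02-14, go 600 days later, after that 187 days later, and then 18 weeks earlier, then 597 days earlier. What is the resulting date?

April 19, 1991

Counting forward 600 days from February 14, 1991:
February has 28 days, so 28 − 14 = 14 days remain after February 14, 1991; 600 − 14 = 586 left.
March 1991 has 31 days: 586 − 31 = 555 left.
April 1991 has 30 days: 555 − 30 = 525 left.
May 1991 has 31 days: 525 − 31 = 494 left.
June 1991 has 30 days: 494 − 30 = 464 left.
July 1991 has 31 days: 464 − 31 = 433 left.
August 1991 has 31 days: 433 − 31 = 402 left.
September 1991 has 30 days: 402 − 30 = 372 left.
October 1991 has 31 days: 372 − 31 = 341 left.
November 1991 has 30 days: 341 − 30 = 311 left.
December 1991 has 31 days: 311 − 31 = 280 left.
January 1992 has 31 days: 280 − 31 = 249 left.
February 1992 has 29 days (1992 is a leap year): 249 − 29 = 220 left.
March 1992 has 31 days: 220 − 31 = 189 left.
April 1992 has 30 days: 189 − 30 = 159 left.
May 1992 has 31 days: 159 − 31 = 128 left.
June 1992 has 30 days: 128 − 30 = 98 left.
July 1992 has 31 days: 98 − 31 = 67 left.
August 1992 has 31 days: 67 − 31 = 36 left.
September 1992 has 30 days: 36 − 30 = 6 left.
6 days into October 1992 → October 6, 1992.
Adding 187 days from October 6, 1992:
October has 31 days, so 31 − 6 = 25 days remain after October 6, 1992; 187 − 25 = 162 left.
November 1992 has 30 days: 162 − 30 = 132 left.
December 1992 has 31 days: 132 − 31 = 101 left.
January 1993 has 31 days: 101 − 31 = 70 left.
February 1993 has 28 days (1993 is not a leap year): 70 − 28 = 42 left.
March 1993 has 31 days: 42 − 31 = 11 left.
11 days into April 1993 → April 11, 1993.
Subtracting 18 weeks (= 126 days) from April 11, 1993:
Going back 11 days from April 11, 1993 reaches the end of the previous month; 126 − 11 = 115 left.
March 1993 has 31 days: 115 − 31 = 84 left.
February 1993 has 28 days (1993 is not a leap year): 84 − 28 = 56 left.
January 1993 has 31 days: 56 − 31 = 25 left.
December 1992 has 31 days; 31 − 25 = 6 → December 6, 1992.
Counting back 597 days from December 6, 1992:
Going back 6 days from December 6, 1992 reaches the end of the previous month; 597 − 6 = 591 left.
November 1992 has 30 days: 591 − 30 = 561 left.
October 1992 has 31 days: 561 − 31 = 530 left.
September 1992 has 30 days: 530 − 30 = 500 left.
August 1992 has 31 days: 500 − 31 = 469 left.
July 1992 has 31 days: 469 − 31 = 438 left.
June 1992 has 30 days: 438 − 30 = 408 left.
May 1992 has 31 days: 408 − 31 = 377 left.
April 1992 has 30 days: 377 − 30 = 347 left.
March 1992 has 31 days: 347 − 31 = 316 left.
February 1992 has 29 days (1992 is a leap year): 316 − 29 = 287 left.
January 1992 has 31 days: 287 − 31 = 256 left.
December 1991 has 31 days: 256 − 31 = 225 left.
November 1991 has 30 days: 225 − 30 = 195 left.
October 1991 has 31 days: 195 − 31 = 164 left.
September 1991 has 30 days: 164 − 30 = 134 left.
August 1991 has 31 days: 134 − 31 = 103 left.
July 1991 has 31 days: 103 − 31 = 72 left.
June 1991 has 30 days: 72 − 30 = 42 left.
May 1991 has 31 days: 42 − 31 = 11 left.
April 1991 has 30 days; 30 − 11 = 19 → April 19, 1991.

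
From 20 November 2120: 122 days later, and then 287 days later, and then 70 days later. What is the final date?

March 14, 2122

Adding 122 days from November 20, 2120:
November has 30 days, so 30 − 20 = 10 days remain after November 20, 2120; 122 − 10 = 112 left.
December 2120 has 31 days: 112 − 31 = 81 left.
January 2121 has 31 days: 81 − 31 = 50 left.
February 2121 has 28 days (2121 is not a leap year): 50 − 28 = 22 left.
22 days into March 2121 → March 22, 2121.
Advancing 287 days from March 22, 2121:
March has 31 days, so 31 − 22 = 9 days remain after March 22, 2121; 287 − 9 = 278 left.
April 2121 has 30 days: 278 − 30 = 248 left.
May 2121 has 31 days: 248 − 31 = 217 left.
June 2121 has 30 days: 217 − 30 = 187 left.
July 2121 has 31 days: 187 − 31 = 156 left.
August 2121 has 31 days: 156 − 31 = 125 left.
September 2121 has 30 days: 125 − 30 = 95 left.
October 2121 has 31 days: 95 − 31 = 64 left.
November 2121 has 30 days: 64 − 30 = 34 left.
December 2121 has 31 days: 34 − 31 = 3 left.
3 days into January 2122 → January 3, 2122.
Advancing 70 days from January 3, 2122:
January has 31 days, so 31 − 3 = 28 days remain after January 3, 2122; 70 − 28 = 42 left.
February 2122 has 28 days (2122 is not a leap year): 42 − 28 = 14 left.
14 days into March 2122 → March 14, 2122.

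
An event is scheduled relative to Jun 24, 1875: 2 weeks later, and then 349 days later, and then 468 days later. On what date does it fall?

October 2, 1877

Adding 2 weeks (= 14 days) from June 24, 1875:
June has 30 days, so 30 − 24 = 6 days remain after June 24, 1875; 14 − 6 = 8 left.
8 days into July 1875 → July 8, 1875.
Counting forward 349 days from July 8, 1875:
July has 31 days, so 31 − 8 = 23 days remain after July 8, 1875; 349 − 23 = 326 left.
August 1875 has 31 days: 326 − 31 = 295 left.
September 1875 has 30 days: 295 − 30 = 265 left.
October 1875 has 31 days: 265 − 31 = 234 left.
November 1875 has 30 days: 234 − 30 = 204 left.
December 1875 has 31 days: 204 − 31 = 173 left.
January 1876 has 31 days: 173 − 31 = 142 left.
February 1876 has 29 days (1876 is a leap year): 142 − 29 = 113 left.
March 1876 has 31 days: 113 − 31 = 82 left.
April 1876 has 30 days: 82 − 30 = 52 left.
May 1876 has 31 days: 52 − 31 = 21 left.
21 days into June 1876 → June 21, 1876.
Counting forward 468 days from June 21, 1876:
June has 30 days, so 30 − 21 = 9 days remain after June 21, 1876; 468 − 9 = 459 left.
July 1876 has 31 days: 459 − 31 = 428 left.
August 1876 has 31 days: 428 − 31 = 397 left.
September 1876 has 30 days: 397 − 30 = 367 left.
October 1876 has 31 days: 367 − 31 = 336 left.
November 1876 has 30 days: 336 − 30 = 306 left.
December 1876 has 31 days: 306 − 31 = 275 left.
January 1877 has 31 days: 275 − 31 = 244 left.
February 1877 has 28 days (1877 is not a leap year): 244 − 28 = 216 left.
March 1877 has 31 days: 216 − 31 = 185 left.
April 1877 has 30 days: 185 − 30 = 155 left.
May 1877 has 31 days: 155 − 31 = 124 left.
June 1877 has 30 days: 124 − 30 = 94 left.
July 1877 has 31 days: 94 − 31 = 63 left.
August 1877 has 31 days: 63 − 31 = 32 left.
September 1877 has 30 days: 32 − 30 = 2 left.
2 days into October 1877 → October 2, 1877.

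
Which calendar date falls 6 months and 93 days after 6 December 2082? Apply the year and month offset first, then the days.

September 7, 2083

Adding 6 months and 93 days from December 6, 2082: first the month/year part, then the days.
month 12 + 6 = 18, which is month 6 of year 2083 → June 2083.
Day 6 is valid in June, giving June 6, 2083.
Now add 93 days from June 6, 2083.
June has 30 days, so 30 − 6 = 24 days remain after June 6, 2083; 93 − 24 = 69 left.
July 2083 has 31 days: 69 − 31 = 38 left.
August 2083 has 31 days: 38 − 31 = 7 left.
7 days into September 2083 → September 7, 2083.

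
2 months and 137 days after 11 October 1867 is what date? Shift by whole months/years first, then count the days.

April 26, 1868

Adding 2 months and 137 days from October 11, 1867: first the month/year part, then the days.
month 10 + 2 = 12 → December 1867.
Day 11 is valid in December, giving December 11, 1867.
Now add 137 days from December 11, 1867.
December has 31 days, so 31 − 11 = 20 days remain after December 11, 1867; 137 − 20 = 117 left.
January 1868 has 31 days: 117 − 31 = 86 left.
February 1868 has 29 days (1868 is a leap year): 86 − 29 = 57 left.
March 1868 has 31 days: 57 − 31 = 26 left.
26 days into April 1868 → April 26, 1868.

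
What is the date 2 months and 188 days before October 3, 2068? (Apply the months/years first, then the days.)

January 28, 2068

Subtracting 2 months and 188 days from October 3, 2068: first the month/year part, then the days.
month 10 − 2 = 8 → August 2068.
Day 3 is valid in August, giving August 3, 2068.
Now subtract 188 days from August 3, 2068.
Going back 3 days from August 3, 2068 reaches the end of the previous month; 188 − 3 = 185 left.
July 2068 has 31 days: 185 − 31 = 154 left.
June 2068 has 30 days: 154 − 30 = 124 left.
May 2068 has 31 days: 124 − 31 = 93 left.
April 2068 has 30 days: 93 − 30 = 63 left.
March 2068 has 31 days: 63 − 31 = 32 left.
February 2068 has 29 days (2068 is a leap year): 32 − 29 = 3 left.
January 2068 has 31 days; 31 − 3 = 28 → January 28, 2068.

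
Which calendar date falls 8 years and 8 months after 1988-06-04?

February 4, 1997

Advancing 8 years and 8 months from June 4, 1988.
+8 years → 1996; month 6 + 8 = 14, which is month 2 of year 1997 → February 1997.
Day 4 is valid in February, giving February 4, 1997.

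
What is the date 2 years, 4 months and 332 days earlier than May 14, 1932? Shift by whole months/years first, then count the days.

February 16, 1929

Going back 2 years, 4 months and 332 days from May 14, 1932: first the month/year part, then the days.
-2 years → 1930; month 5 − 4 = 1 → January 1930.
Day 14 is valid in January, giving January 14, 1930.
Now subtract 332 days from January 14, 1930.
Going back 14 days from January 14, 1930 reaches the end of the previous month; 332 − 14 = 318 left.
December 1929 has 31 days: 318 − 31 = 287 left.
November 1929 has 30 days: 287 − 30 = 257 left.
October 1929 has 31 days: 257 − 31 = 226 left.
September 1929 has 30 days: 226 − 30 = 196 left.
August 1929 has 31 days: 196 − 31 = 165 left.
July 1929 has 31 days: 165 − 31 = 134 left.
June 1929 has 30 days: 134 − 30 = 104 left.
May 1929 has 31 days: 104 − 31 = 73 left.
April 1929 has 30 days: 73 − 30 = 43 left.
March 1929 has 31 days: 43 − 31 = 12 left.
February 1929 has 28 days; 28 − 12 = 16 → February 16, 1929.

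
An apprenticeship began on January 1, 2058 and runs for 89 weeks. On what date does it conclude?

September 16, 2059

Counting forward 89 weeks = 623 days from January 1, 2058.
January has 31 days, so 31 − 1 = 30 days remain after January 1, 2058; 623 − 30 = 593 left.
February 2058 has 28 days (2058 is not a leap year): 593 − 28 = 565 left.
March 2058 has 31 days: 565 − 31 = 534 left.
April 2058 has 30 days: 534 − 30 = 504 left.
May 2058 has 31 days: 504 − 31 = 473 left.
June 2058 has 30 days: 473 − 30 = 443 left.
July 2058 has 31 days: 443 − 31 = 412 left.
August 2058 has 31 days: 412 − 31 = 381 left.
September 2058 has 30 days: 381 − 30 = 351 left.
October 2058 has 31 days: 351 − 31 = 320 left.
November 2058 has 30 days: 320 − 30 = 290 left.
December 2058 has 31 days: 290 − 31 = 259 left.
January 2059 has 31 days: 259 − 31 = 228 left.
February 2059 has 28 days (2059 is not a leap year): 228 − 28 = 200 left.
March 2059 has 31 days: 200 − 31 = 169 left.
April 2059 has 30 days: 169 − 30 = 139 left.
May 2059 has 31 days: 139 − 31 = 108 left.
June 2059 has 30 days: 108 − 30 = 78 left.
July 2059 has 31 days: 78 − 31 = 47 left.
August 2059 has 31 days: 47 − 31 = 16 left.
16 days into September 2059 → September 16, 2059.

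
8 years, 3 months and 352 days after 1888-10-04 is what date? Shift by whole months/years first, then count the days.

Adding 8 years, 3 months and 352 days from October 4, 1888: first the month/year part, then the days.
+8 years → 1896; month 10 + 3 = 13, which is month 1 of year 1897 → January 1897.
Day 4 is valid in January, giving January 4, 1897.
Now add 352 days from January 4, 1897.
January has 31 days, so 31 − 4 = 27 days remain after January 4, 1897; 352 − 27 = 325 left.
February 1897 has 28 days (1897 is not a leap year): 325 − 28 = 297 left.
March 1897 has 31 days: 297 − 31 = 266 left.
April 1897 has 30 days: 266 − 30 = 236 left.
May 1897 has 31 days: 236 − 31 = 205 left.
June 1897 has 30 days: 205 − 30 = 175 left.
July 1897 has 31 days: 175 − 31 = 144 left.
August 1897 has 31 days: 144 − 31 = 113 left.
September 1897 has 30 days: 113 − 30 = 83 left.
October 1897 has 31 days: 83 − 31 = 52 left.
November 1897 has 30 days: 52 − 30 = 22 left.
22 days into December 1897 → December 22, 1897.

December 22, 1897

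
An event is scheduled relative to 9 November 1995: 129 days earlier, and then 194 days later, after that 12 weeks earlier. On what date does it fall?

Counting back 129 days from November 9, 1995:
Going back 9 days from November 9, 1995 reaches the end of the previous month; 129 − 9 = 120 left.
October 1995 has 31 days: 120 − 31 = 89 left.
September 1995 has 30 days: 89 − 30 = 59 left.
August 1995 has 31 days: 59 − 31 = 28 left.
July 1995 has 31 days; 31 − 28 = 3 → July 3, 1995.
Counting forward 194 days from July 3, 1995:
July has 31 days, so 31 − 3 = 28 days remain after July 3, 1995; 194 − 28 = 166 left.
August 1995 has 31 days: 166 − 31 = 135 left.
September 1995 has 30 days: 135 − 30 = 105 left.
October 1995 has 31 days: 105 − 31 = 74 left.
November 1995 has 30 days: 74 − 30 = 44 left.
December 1995 has 31 days: 44 − 31 = 13 left.
13 days into January 1996 → January 13, 1996.
Counting back 12 weeks (= 84 days) from January 13, 1996:
Going back 13 days from January 13, 1996 reaches the end of the previous month; 84 − 13 = 71 left.
December 1995 has 31 days: 71 − 31 = 40 left.
November 1995 has 30 days: 40 − 30 = 10 left.
October 1995 has 31 days; 31 − 10 = 21 → October 21, 1995.

October 21, 1995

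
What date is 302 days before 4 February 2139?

Subtracting 302 days from February 4, 2139.
Going back 4 days from February 4, 2139 reaches the end of the previous month; 302 − 4 = 298 left.
January 2139 has 31 days: 298 − 31 = 267 left.
December 2138 has 31 days: 267 − 31 = 236 left.
November 2138 has 30 days: 236 − 30 = 206 left.
October 2138 has 31 days: 206 − 31 = 175 left.
September 2138 has 30 days: 175 − 30 = 145 left.
August 2138 has 31 days: 145 − 31 = 114 left.
July 2138 has 31 days: 114 − 31 = 83 left.
June 2138 has 30 days: 83 − 30 = 53 left.
May 2138 has 31 days: 53 − 31 = 22 left.
April 2138 has 30 days; 30 − 22 = 8 → April 8, 2138.

April 8, 2138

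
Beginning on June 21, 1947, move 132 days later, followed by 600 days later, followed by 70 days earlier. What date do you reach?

Advancing 132 days from June 21, 1947:
June has 30 days, so 30 − 21 = 9 days remain after June 21, 1947; 132 − 9 = 123 left.
July 1947 has 31 days: 123 − 31 = 92 left.
August 1947 has 31 days: 92 − 31 = 61 left.
September 1947 has 30 days: 61 − 30 = 31 left.
31 days into October 1947 → October 31, 1947.
Advancing 600 days from October 31, 1947:
October has 31 days, so 31 − 31 = 0 days remain after October 31, 1947; 600 − 0 = 600 left.
November 1947 has 30 days: 600 − 30 = 570 left.
December 1947 has 31 days: 570 − 31 = 539 left.
January 1948 has 31 days: 539 − 31 = 508 left.
February 1948 has 29 days (1948 is a leap year): 508 − 29 = 479 left.
March 1948 has 31 days: 479 − 31 = 448 left.
April 1948 has 30 days: 448 − 30 = 418 left.
May 1948 has 31 days: 418 − 31 = 387 left.
June 1948 has 30 days: 387 − 30 = 357 left.
July 1948 has 31 days: 357 − 31 = 326 left.
August 1948 has 31 days: 326 − 31 = 295 left.
September 1948 has 30 days: 295 − 30 = 265 left.
October 1948 has 31 days: 265 − 31 = 234 left.
November 1948 has 30 days: 234 − 30 = 204 left.
December 1948 has 31 days: 204 − 31 = 173 left.
January 1949 has 31 days: 173 − 31 = 142 left.
February 1949 has 28 days (1949 is not a leap year): 142 − 28 = 114 left.
March 1949 has 31 days: 114 − 31 = 83 left.
April 1949 has 30 days: 83 − 30 = 53 left.
May 1949 has 31 days: 53 − 31 = 22 left.
22 days into June 1949 → June 22, 1949.
Subtracting 70 days from June 22, 1949:
Going back 22 days from June 22, 1949 reaches the end of the previous month; 70 − 22 = 48 left.
May 1949 has 31 days: 48 − 31 = 17 left.
April 1949 has 30 days; 30 − 17 = 13 → April 13, 1949.

April 13, 1949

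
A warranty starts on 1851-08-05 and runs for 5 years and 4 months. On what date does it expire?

Adding 5 years and 4 months from August 5, 1851.
+5 years → 1856; month 8 + 4 = 12 → December 1856.
Day 5 is valid in December, giving December 5, 1856.

December 5, 1856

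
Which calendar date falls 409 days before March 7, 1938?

Counting back 409 days from March 7, 1938.
Going back 7 days from March 7, 1938 reaches the end of the previous month; 409 − 7 = 402 left.
February 1938 has 28 days (1938 is not a leap year): 402 − 28 = 374 left.
January 1938 has 31 days: 374 − 31 = 343 left.
December 1937 has 31 days: 343 − 31 = 312 left.
November 1937 has 30 days: 312 − 30 = 282 left.
October 1937 has 31 days: 282 − 31 = 251 left.
September 1937 has 30 days: 251 − 30 = 221 left.
August 1937 has 31 days: 221 − 31 = 190 left.
July 1937 has 31 days: 190 − 31 = 159 left.
June 1937 has 30 days: 159 − 30 = 129 left.
May 1937 has 31 days: 129 − 31 = 98 left.
April 1937 has 30 days: 98 − 30 = 68 left.
March 1937 has 31 days: 68 − 31 = 37 left.
February 1937 has 28 days (1937 is not a leap year): 37 − 28 = 9 left.
January 1937 has 31 days; 31 − 9 = 22 → January 22, 1937.

January 22, 1937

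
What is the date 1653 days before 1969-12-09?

Subtracting 1653 days from December 9, 1969.
Going back 9 days from December 9, 1969 reaches the end of the previous month; 1653 − 9 = 1644 left.
November 1969 has 30 days: 1644 − 30 = 1614 left.
October 1969 has 31 days: 1614 − 31 = 1583 left.
September 1969 has 30 days: 1583 − 30 = 1553 left.
August 1969 has 31 days: 1553 − 31 = 1522 left.
July 1969 has 31 days: 1522 − 31 = 1491 left.
June 1969 has 30 days: 1491 − 30 = 1461 left.
May 1969 has 31 days: 1461 − 31 = 1430 left.
April 1969 has 30 days: 1430 − 30 = 1400 left.
March 1969 has 31 days: 1400 − 31 = 1369 left.
February 1969 has 28 days (1969 is not a leap year): 1369 − 28 = 1341 left.
January 1969 has 31 days: 1341 − 31 = 1310 left.
December 1968 has 31 days: 1310 − 31 = 1279 left.
November 1968 has 30 days: 1279 − 30 = 1249 left.
October 1968 has 31 days: 1249 − 31 = 1218 left.
September 1968 has 30 days: 1218 − 30 = 1188 left.
August 1968 has 31 days: 1188 − 31 = 1157 left.
July 1968 has 31 days: 1157 − 31 = 1126 left.
June 1968 has 30 days: 1126 − 30 = 1096 left.
May 1968 has 31 days: 1096 − 31 = 1065 left.
April 1968 has 30 days: 1065 − 30 = 1035 left.
March 1968 has 31 days: 1035 − 31 = 1004 left.
February 1968 has 29 days (1968 is a leap year): 1004 − 29 = 975 left.
January 1968 has 31 days: 975 − 31 = 944 left.
December 1967 has 31 days: 944 − 31 = 913 left.
November 1967 has 30 days: 913 − 30 = 883 left.
October 1967 has 31 days: 883 − 31 = 852 left.
September 1967 has 30 days: 852 − 30 = 822 left.
August 1967 has 31 days: 822 − 31 = 791 left.
July 1967 has 31 days: 791 − 31 = 760 left.
June 1967 has 30 days: 760 − 30 = 730 left.
May 1967 has 31 days: 730 − 31 = 699 left.
April 1967 has 30 days: 699 − 30 = 669 left.
March 1967 has 31 days: 669 − 31 = 638 left.
February 1967 has 28 days (1967 is not a leap year): 638 − 28 = 610 left.
January 1967 has 31 days: 610 − 31 = 579 left.
December 1966 has 31 days: 579 − 31 = 548 left.
November 1966 has 30 days: 548 − 30 = 518 left.
October 1966 has 31 days: 518 − 31 = 487 left.
September 1966 has 30 days: 487 − 30 = 457 left.
August 1966 has 31 days: 457 − 31 = 426 left.
July 1966 has 31 days: 426 − 31 = 395 left.
June 1966 has 30 days: 395 − 30 = 365 left.
May 1966 has 31 days: 365 − 31 = 334 left.
April 1966 has 30 days: 334 − 30 = 304 left.
March 1966 has 31 days: 304 − 31 = 273 left.
February 1966 has 28 days (1966 is not a leap year): 273 − 28 = 245 left.
January 1966 has 31 days: 245 − 31 = 214 left.
December 1965 has 31 days: 214 − 31 = 183 left.
November 1965 has 30 days: 183 − 30 = 153 left.
October 1965 has 31 days: 153 − 31 = 122 left.
September 1965 has 30 days: 122 − 30 = 92 left.
August 1965 has 31 days: 92 − 31 = 61 left.
July 1965 has 31 days: 61 − 31 = 30 left.
June 1965 has 30 days: 30 − 30 = 0 left.
May 1965 has 31 days; 31 − 0 = 31 → May 31, 1965.

May 31, 1965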